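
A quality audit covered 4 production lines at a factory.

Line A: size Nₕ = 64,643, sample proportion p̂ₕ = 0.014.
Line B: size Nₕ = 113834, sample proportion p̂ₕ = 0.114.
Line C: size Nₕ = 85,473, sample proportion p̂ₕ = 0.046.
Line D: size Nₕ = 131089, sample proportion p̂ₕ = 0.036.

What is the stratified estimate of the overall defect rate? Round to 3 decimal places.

0.057

Wₕ = Nₕ/N with N = 395039: 0.1636, 0.2882, 0.2164, 0.3318.
p̂_st = 0.1636·0.014 + 0.2882·0.114 + 0.2164·0.046 + 0.3318·0.036 ≈ 0.05704... → 0.057.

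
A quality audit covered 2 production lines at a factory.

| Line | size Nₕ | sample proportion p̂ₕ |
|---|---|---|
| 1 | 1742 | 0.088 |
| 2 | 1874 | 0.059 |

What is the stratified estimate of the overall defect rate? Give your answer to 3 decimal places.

0.073

Wₕ = Nₕ/N with N = 3616: 0.4817, 0.5183.
p̂_st = 0.4817·0.088 + 0.5183·0.059 ≈ 0.07297... → 0.073.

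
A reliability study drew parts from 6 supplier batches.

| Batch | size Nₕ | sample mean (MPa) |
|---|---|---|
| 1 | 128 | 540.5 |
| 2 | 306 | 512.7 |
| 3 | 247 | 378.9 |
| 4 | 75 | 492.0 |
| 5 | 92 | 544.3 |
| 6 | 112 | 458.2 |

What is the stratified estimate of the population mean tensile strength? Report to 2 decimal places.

N = 960; weights Wₕ = Nₕ/N = (0.1333, 0.3188, 0.2573, 0.0781, 0.0958, 0.1167).
x̄_st = Σ Wₕ·x̄ₕ = 0.1333·540.5 + 0.3188·512.7 + 0.2573·378.9 + 0.0781·492.0 + 0.0958·544.3 + 0.1167·458.2 ≈ 477.0339...
→ 477.03.

477.03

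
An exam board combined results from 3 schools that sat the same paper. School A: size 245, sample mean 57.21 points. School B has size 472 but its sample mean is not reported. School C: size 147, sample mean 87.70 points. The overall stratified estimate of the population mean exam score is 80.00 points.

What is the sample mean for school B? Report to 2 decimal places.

89.43

Σ Nₕx̄ₕ = N·μ, so 472·x̄_B = 864·80.00 − (245·57.21 + 147·87.70).
= 69120 − 26908.35 = 42211.65.
x̄_B = 42211.65 / 472 = 89.4315... → 89.43.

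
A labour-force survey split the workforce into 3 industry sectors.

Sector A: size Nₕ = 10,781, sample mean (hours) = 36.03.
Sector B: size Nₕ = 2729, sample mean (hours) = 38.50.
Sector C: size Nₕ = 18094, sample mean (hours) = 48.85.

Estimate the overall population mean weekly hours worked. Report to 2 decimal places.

43.58

x̄_st = (Σ Nₕx̄ₕ) / (Σ Nₕ) = (10781·36.03 + 2729·38.50 + 18094·48.85) / 31604
= 1377397.83 / 31604 = 43.5830... → 43.58.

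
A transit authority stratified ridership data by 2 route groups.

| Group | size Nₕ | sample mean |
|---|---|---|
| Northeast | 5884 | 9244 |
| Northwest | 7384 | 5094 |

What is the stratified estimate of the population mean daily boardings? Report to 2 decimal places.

N = 13268; weights Wₕ = Nₕ/N = (0.4435, 0.5565).
x̄_st = Σ Wₕ·x̄ₕ = 0.4435·9244 + 0.5565·5094 ≈ 6934.4130...
→ 6934.41.

6934.41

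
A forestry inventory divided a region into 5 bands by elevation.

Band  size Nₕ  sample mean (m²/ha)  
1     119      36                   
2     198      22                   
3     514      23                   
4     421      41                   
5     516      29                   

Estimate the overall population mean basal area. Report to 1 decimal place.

29.8

x̄_st = (Σ Nₕx̄ₕ) / (Σ Nₕ) = (119·36 + 198·22 + 514·23 + 421·41 + 516·29) / 1768
= 52687 / 1768 = 29.800... → 29.8.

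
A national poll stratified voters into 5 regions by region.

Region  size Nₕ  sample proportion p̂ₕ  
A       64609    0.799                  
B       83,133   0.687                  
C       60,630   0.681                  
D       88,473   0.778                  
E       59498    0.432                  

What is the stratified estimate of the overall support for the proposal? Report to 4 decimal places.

N = 64609 + 83133 + 60630 + 88473 + 59498 = 356343.
Overall proportion = Σ (Nₕ/N)·p̂ₕ.
Σ Nₕp̂ₕ = 51622.591 + 57112.371 + 41289.03 + 68831.994 + 25703.136 = 244559.122.
244559.122 / 356343 = 0.686303... → 0.6863.

0.6863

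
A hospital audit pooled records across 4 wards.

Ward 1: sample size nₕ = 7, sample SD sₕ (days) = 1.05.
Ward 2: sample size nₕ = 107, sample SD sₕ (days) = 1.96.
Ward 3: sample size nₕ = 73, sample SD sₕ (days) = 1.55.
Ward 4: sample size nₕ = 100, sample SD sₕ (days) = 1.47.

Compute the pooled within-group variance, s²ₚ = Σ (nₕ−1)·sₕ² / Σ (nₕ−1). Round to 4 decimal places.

2.8294

1: (7−1)·1.05² = 6·1.1025 = 6.615
2: (107−1)·1.96² = 106·3.8416 = 407.2096
3: (73−1)·1.55² = 72·2.4025 = 172.98
4: (100−1)·1.47² = 99·2.1609 = 213.9291
Numerator = 800.7337; denominator = Σ(nₕ−1) = 283.
s²ₚ = 800.7337/283 = 2.829448... → 2.8294.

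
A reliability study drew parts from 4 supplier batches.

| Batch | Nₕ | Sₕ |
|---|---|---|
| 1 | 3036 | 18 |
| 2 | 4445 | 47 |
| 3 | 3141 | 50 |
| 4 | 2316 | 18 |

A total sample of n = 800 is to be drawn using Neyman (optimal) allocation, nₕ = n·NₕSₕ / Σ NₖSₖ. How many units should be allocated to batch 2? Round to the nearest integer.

1: NₕSₕ = 3036·18 = 54648
2: NₕSₕ = 4445·47 = 208915
3: NₕSₕ = 3141·50 = 157050
4: NₕSₕ = 2316·18 = 41688
Σ NₕSₕ = 462301.
n_2 = 800·208915/462301 = 361.522... → 362.

362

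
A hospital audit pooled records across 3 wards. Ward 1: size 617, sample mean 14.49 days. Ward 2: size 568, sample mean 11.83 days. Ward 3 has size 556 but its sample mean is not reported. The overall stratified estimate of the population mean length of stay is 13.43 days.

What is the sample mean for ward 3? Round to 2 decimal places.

N = 617 + 568 + 556 = 1741.
Overall total = μ·N = 13.43·1741 = 23381.63.
Subtract the known strata: 617·14.49 + 568·11.83 = 15659.77.
Remaining total for ward 3: 23381.63 − 15659.77 = 7721.86.
Divide by its size: 7721.86 / 556 = 13.8882... → 13.89.

13.89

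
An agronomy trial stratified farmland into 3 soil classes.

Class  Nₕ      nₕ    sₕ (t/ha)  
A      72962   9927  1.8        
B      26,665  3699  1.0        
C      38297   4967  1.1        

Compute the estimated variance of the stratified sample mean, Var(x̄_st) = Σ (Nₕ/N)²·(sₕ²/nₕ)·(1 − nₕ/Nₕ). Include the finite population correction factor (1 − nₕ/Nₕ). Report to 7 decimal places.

0.0001040

N = 137924. Term for each stratum: Wₕ²sₕ²/nₕ·(1−nₕ/Nₕ).
Var(x̄_st) = 0.0000789089 + 0.0000087029 + 0.0000163460 = 0.0001039577 → 0.0001040.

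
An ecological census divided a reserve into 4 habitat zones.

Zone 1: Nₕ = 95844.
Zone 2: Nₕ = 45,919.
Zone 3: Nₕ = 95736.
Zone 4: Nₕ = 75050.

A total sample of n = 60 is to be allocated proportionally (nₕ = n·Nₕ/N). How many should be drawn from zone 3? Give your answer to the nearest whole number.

N = 95844 + 45919 + 95736 + 75050 = 312549.
n_3 = 60·95736/312549 = 18.378... → 18.

18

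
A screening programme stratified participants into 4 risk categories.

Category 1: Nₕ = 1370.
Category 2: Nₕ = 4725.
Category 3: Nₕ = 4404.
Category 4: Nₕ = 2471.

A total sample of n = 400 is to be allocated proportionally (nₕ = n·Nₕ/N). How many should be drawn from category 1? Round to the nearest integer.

42

N = 1370 + 4725 + 4404 + 2471 = 12970.
n_1 = 400·1370/12970 = 42.251... → 42.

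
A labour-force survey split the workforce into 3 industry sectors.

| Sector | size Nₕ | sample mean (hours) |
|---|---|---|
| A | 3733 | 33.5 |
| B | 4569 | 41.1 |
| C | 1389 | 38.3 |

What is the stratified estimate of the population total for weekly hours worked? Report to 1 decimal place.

366040.1

Estimate total by summing Nₕ·x̄ₕ over strata.
3733·33.5 + 4569·41.1 + 1389·38.3 = 125055.5 + 187785.9 + 53198.7 = 366040.1.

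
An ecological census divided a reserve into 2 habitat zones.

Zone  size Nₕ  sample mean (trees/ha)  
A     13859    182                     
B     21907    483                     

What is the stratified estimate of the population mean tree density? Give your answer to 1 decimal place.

x̄_st = (Σ Nₕx̄ₕ) / (Σ Nₕ) = (13859·182 + 21907·483) / 35766
= 13103419 / 35766 = 366.365... → 366.4.

366.4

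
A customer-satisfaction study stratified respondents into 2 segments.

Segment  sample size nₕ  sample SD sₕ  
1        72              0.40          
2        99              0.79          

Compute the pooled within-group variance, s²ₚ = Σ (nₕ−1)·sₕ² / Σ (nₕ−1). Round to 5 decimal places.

0.42912

1: (72−1)·0.40² = 71·0.16 = 11.36
2: (99−1)·0.79² = 98·0.6241 = 61.1618
Numerator = 72.5218; denominator = Σ(nₕ−1) = 169.
s²ₚ = 72.5218/169 = 0.4291231... → 0.42912.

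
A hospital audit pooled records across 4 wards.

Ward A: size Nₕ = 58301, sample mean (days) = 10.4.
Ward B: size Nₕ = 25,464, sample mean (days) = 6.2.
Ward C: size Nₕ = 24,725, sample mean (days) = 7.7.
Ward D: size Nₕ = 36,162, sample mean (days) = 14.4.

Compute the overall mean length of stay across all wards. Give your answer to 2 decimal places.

10.20

x̄_st = (Σ Nₕx̄ₕ) / (Σ Nₕ) = (58301·10.4 + 25464·6.2 + 24725·7.7 + 36162·14.4) / 144652
= 1475322.5 / 144652 = 10.1991... → 10.20.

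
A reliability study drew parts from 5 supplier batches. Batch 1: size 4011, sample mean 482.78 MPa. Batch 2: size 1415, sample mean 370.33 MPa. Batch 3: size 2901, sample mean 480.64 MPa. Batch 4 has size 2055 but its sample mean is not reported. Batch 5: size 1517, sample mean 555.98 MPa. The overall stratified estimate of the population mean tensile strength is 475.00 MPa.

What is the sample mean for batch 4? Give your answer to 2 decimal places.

Σ Nₕx̄ₕ = N·μ, so 2055·x̄_4 = 11899·475.00 − (4011·482.78 + 1415·370.33 + 2901·480.64 + 1517·555.98).
= 5652025 − 4698205.83 = 953819.17.
x̄_4 = 953819.17 / 2055 = 464.1456... → 464.15.

464.15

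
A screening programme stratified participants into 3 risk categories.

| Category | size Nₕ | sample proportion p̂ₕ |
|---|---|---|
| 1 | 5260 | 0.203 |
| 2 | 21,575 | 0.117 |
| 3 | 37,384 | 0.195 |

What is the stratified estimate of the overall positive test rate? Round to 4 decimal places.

0.1695

N = 5260 + 21575 + 37384 = 64219.
Overall proportion = Σ (Nₕ/N)·p̂ₕ.
Σ Nₕp̂ₕ = 1067.78 + 2524.275 + 7289.88 = 10881.935.
10881.935 / 64219 = 0.169450... → 0.1695.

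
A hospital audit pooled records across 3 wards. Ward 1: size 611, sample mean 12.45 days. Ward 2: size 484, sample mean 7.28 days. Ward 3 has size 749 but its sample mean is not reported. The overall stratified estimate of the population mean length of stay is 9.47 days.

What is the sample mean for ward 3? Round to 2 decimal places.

8.45

N = 611 + 484 + 749 = 1844.
Overall total = μ·N = 9.47·1844 = 17462.68.
Subtract the known strata: 611·12.45 + 484·7.28 = 11130.47.
Remaining total for ward 3: 17462.68 − 11130.47 = 6332.21.
Divide by its size: 6332.21 / 749 = 8.4542... → 8.45.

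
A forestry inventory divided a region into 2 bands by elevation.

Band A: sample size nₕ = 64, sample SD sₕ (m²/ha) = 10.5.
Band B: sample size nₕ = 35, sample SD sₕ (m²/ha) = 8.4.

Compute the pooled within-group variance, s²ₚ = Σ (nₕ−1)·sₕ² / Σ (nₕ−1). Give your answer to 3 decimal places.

96.338

A: (64−1)·10.5² = 63·110.25 = 6945.75
B: (35−1)·8.4² = 34·70.56 = 2399.04
Numerator = 9344.79; denominator = Σ(nₕ−1) = 97.
s²ₚ = 9344.79/97 = 96.33804... → 96.338.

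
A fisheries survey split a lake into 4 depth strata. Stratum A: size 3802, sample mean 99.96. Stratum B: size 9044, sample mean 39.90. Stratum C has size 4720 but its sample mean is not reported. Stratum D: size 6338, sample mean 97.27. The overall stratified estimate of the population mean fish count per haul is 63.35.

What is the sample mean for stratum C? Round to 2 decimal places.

Σ Nₕx̄ₕ = N·μ, so 4720·x̄_C = 23904·63.35 − (3802·99.96 + 9044·39.90 + 6338·97.27).
= 1514318.4 − 1357400.78 = 156917.62.
x̄_C = 156917.62 / 4720 = 33.2453... → 33.25.

33.25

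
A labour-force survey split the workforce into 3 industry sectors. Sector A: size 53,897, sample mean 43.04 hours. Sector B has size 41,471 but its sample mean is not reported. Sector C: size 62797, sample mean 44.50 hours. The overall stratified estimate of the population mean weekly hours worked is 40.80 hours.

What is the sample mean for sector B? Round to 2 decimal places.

32.29

N = 53897 + 41471 + 62797 = 158165.
Overall total = μ·N = 40.80·158165 = 6453132.
Subtract the known strata: 53897·43.04 + 62797·44.50 = 5114193.38.
Remaining total for sector B: 6453132 − 5114193.38 = 1338938.62.
Divide by its size: 1338938.62 / 41471 = 32.2861... → 32.29.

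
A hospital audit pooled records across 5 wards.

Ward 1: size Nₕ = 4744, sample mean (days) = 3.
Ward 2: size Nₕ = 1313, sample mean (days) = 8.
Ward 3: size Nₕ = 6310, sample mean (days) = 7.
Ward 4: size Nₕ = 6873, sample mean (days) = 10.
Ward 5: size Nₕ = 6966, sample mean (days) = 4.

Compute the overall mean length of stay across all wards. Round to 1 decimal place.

6.3

x̄_st = (Σ Nₕx̄ₕ) / (Σ Nₕ) = (4744·3 + 1313·8 + 6310·7 + 6873·10 + 6966·4) / 26206
= 165500 / 26206 = 6.315... → 6.3.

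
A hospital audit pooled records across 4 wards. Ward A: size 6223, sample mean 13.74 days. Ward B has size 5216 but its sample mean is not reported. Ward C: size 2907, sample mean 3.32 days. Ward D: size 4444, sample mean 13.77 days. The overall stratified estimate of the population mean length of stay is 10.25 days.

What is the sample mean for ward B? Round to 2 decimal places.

6.95

Σ Nₕx̄ₕ = N·μ, so 5216·x̄_B = 18790·10.25 − (6223·13.74 + 2907·3.32 + 4444·13.77).
= 192597.5 − 156349.14 = 36248.36.
x̄_B = 36248.36 / 5216 = 6.9495... → 6.95.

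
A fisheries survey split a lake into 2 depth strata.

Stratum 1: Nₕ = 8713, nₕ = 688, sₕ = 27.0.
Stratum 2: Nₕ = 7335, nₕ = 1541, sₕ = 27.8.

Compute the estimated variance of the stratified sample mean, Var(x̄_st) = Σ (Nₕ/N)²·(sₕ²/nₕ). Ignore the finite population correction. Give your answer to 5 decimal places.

0.41712

N = 16048; Wₕ = Nₕ/N.
stratum 1: (8713/16048)²·27.0²/688 = 0.31234365
stratum 2: (7335/16048)²·27.8²/1541 = 0.10477203
Sum = 0.41711568 → 0.41712.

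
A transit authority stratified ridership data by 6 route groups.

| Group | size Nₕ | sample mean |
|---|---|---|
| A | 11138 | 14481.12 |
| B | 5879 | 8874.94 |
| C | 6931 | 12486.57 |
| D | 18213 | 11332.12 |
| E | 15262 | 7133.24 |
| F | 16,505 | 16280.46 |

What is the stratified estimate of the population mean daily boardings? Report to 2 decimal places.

11957.30

x̄_st = (Σ Nₕx̄ₕ) / (Σ Nₕ) = (11138·14481.12 + 5879·8874.94 + 6931·12486.57 + 18213·11332.12 + 15262·7133.24 + 16505·16280.46) / 73928
= 883979306.23 / 73928 = 11957.3004... → 11957.30.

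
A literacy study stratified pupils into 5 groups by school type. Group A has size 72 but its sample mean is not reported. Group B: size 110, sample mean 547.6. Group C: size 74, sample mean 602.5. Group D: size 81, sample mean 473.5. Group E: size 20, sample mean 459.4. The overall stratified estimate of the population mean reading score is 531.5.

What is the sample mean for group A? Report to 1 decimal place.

519.2

N = 72 + 110 + 74 + 81 + 20 = 357.
Overall total = μ·N = 531.5·357 = 189745.5.
Subtract the known strata: 110·547.6 + 74·602.5 + 81·473.5 + 20·459.4 = 152362.5.
Remaining total for group A: 189745.5 − 152362.5 = 37383.
Divide by its size: 37383 / 72 = 519.208... → 519.2.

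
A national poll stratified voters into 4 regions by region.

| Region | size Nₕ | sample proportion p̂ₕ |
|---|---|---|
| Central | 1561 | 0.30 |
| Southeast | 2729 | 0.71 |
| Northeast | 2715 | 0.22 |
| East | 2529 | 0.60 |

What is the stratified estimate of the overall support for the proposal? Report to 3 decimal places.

0.474

N = 1561 + 2729 + 2715 + 2529 = 9534.
Overall proportion = Σ (Nₕ/N)·p̂ₕ.
Σ Nₕp̂ₕ = 468.3 + 1937.59 + 597.3 + 1517.4 = 4520.59.
4520.59 / 9534 = 0.47415... → 0.474.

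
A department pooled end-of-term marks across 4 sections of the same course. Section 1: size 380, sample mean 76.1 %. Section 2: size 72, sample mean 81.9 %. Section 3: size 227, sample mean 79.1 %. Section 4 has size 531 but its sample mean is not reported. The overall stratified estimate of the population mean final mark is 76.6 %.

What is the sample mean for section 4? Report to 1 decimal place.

N = 380 + 72 + 227 + 531 = 1210.
Overall total = μ·N = 76.6·1210 = 92686.
Subtract the known strata: 380·76.1 + 72·81.9 + 227·79.1 = 52770.5.
Remaining total for section 4: 92686 − 52770.5 = 39915.5.
Divide by its size: 39915.5 / 531 = 75.170... → 75.2.

75.2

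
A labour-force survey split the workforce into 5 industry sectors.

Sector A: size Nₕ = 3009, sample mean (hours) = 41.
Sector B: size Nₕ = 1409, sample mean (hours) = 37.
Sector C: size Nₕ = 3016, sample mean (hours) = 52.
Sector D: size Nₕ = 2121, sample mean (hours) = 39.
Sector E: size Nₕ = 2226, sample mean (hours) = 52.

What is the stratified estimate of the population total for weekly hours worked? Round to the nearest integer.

530805

Estimate total by summing Nₕ·x̄ₕ over strata.
3009·41 + 1409·37 + 3016·52 + 2121·39 + 2226·52 = 123369 + 52133 + 156832 + 82719 + 115752 = 530805.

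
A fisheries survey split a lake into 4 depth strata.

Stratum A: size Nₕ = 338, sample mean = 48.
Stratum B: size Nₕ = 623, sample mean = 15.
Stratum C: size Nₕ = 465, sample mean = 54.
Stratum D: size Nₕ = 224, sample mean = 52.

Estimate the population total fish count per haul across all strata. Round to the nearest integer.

Estimate total by summing Nₕ·x̄ₕ over strata.
338·48 + 623·15 + 465·54 + 224·52 = 16224 + 9345 + 25110 + 11648 = 62327.

62327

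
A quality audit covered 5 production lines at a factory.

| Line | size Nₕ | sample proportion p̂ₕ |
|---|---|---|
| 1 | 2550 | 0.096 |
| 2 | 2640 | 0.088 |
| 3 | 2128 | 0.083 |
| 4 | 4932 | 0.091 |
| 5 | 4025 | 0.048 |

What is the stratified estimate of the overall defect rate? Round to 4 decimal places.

N = 2550 + 2640 + 2128 + 4932 + 4025 = 16275.
Overall proportion = Σ (Nₕ/N)·p̂ₕ.
Σ Nₕp̂ₕ = 244.8 + 232.32 + 176.624 + 448.812 + 193.2 = 1295.756.
1295.756 / 16275 = 0.079616... → 0.0796.

0.0796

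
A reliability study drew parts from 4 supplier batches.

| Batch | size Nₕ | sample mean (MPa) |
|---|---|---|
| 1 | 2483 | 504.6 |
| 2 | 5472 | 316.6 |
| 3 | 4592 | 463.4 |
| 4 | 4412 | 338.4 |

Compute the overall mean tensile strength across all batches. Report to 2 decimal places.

x̄_st = (Σ Nₕx̄ₕ) / (Σ Nₕ) = (2483·504.6 + 5472·316.6 + 4592·463.4 + 4412·338.4) / 16959
= 6606310.6 / 16959 = 389.5460... → 389.55.

389.55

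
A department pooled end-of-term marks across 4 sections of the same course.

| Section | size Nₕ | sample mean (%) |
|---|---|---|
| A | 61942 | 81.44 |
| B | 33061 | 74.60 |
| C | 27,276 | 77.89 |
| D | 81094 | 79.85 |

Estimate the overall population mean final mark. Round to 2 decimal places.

79.22

N = 203373; weights Wₕ = Nₕ/N = (0.3046, 0.1626, 0.1341, 0.3987).
x̄_st = Σ Wₕ·x̄ₕ = 0.3046·81.44 + 0.1626·74.60 + 0.1341·77.89 + 0.3987·79.85 ≈ 79.2179...
→ 79.22.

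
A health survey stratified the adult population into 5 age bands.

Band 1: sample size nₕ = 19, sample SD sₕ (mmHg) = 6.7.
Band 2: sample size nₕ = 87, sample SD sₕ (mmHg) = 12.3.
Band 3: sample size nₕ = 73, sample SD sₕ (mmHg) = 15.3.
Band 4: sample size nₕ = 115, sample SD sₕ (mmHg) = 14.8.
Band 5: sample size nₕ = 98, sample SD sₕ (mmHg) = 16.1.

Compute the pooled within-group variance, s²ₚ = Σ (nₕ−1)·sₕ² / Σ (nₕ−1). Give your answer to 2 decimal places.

Degrees of freedom: 18 + 86 + 72 + 114 + 97 = 387.
Σ(nₕ−1)sₕ² = 18·44.89 + 86·151.29 + 72·234.09 + 114·219.04 + 97·259.21 = 80787.37.
s²ₚ = 80787.37 / 387 = 208.7529... → 208.75.

208.75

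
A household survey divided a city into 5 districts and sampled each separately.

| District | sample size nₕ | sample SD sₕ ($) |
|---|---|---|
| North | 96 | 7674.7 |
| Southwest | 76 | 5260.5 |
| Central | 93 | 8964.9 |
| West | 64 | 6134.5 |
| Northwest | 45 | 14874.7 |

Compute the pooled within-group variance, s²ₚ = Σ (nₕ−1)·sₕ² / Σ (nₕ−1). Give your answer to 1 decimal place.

Degrees of freedom: 95 + 75 + 92 + 63 + 44 = 369.
Σ(nₕ−1)sₕ² = 95·58901020.09 + 75·27672860.25 + 92·80369432.01 + 63·37632090.25 + 44·221256700.09 = 27171165661.93.
s²ₚ = 27171165661.93 / 369 = 73634595.290... → 73634595.3.

73634595.3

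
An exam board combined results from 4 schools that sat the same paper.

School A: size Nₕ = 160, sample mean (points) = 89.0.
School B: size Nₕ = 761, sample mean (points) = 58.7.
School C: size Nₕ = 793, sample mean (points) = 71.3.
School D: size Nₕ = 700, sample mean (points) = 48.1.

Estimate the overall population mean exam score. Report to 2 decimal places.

N = 160 + 761 + 793 + 700 = 2414.
Overall mean = Σ (Nₕ/N)·x̄ₕ — weight by population share, not a simple average.
Σ Nₕx̄ₕ = 160·89.0 + 761·58.7 + 793·71.3 + 700·48.1 = 14240 + 44670.7 + 56540.9 + 33670 = 149121.6.
Divide by N: 149121.6 / 2414 = 61.7737... → 61.77.

61.77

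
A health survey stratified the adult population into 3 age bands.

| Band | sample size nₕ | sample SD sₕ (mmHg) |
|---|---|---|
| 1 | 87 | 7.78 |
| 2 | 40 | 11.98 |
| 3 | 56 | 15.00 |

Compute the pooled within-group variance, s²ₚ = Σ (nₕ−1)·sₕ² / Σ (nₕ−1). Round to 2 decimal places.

1: (87−1)·7.78² = 86·60.5284 = 5205.4424
2: (40−1)·11.98² = 39·143.5204 = 5597.2956
3: (56−1)·15.00² = 55·225 = 12375
Numerator = 23177.738; denominator = Σ(nₕ−1) = 180.
s²ₚ = 23177.738/180 = 128.7652... → 128.77.

128.77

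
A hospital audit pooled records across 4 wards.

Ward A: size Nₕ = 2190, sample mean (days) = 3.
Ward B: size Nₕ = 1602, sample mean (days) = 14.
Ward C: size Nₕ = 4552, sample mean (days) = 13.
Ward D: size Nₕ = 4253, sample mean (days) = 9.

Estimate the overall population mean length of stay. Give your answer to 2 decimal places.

10.04

N = 12597; weights Wₕ = Nₕ/N = (0.1739, 0.1272, 0.3614, 0.3376).
x̄_st = Σ Wₕ·x̄ₕ = 0.1739·3 + 0.1272·14 + 0.3614·13 + 0.3376·9 ≈ 10.0382...
→ 10.04.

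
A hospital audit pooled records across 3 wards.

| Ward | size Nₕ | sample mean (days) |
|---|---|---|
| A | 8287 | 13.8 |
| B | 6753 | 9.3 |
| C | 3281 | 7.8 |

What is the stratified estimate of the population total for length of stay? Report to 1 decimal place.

202755.3

A: 8287·13.8 = 114360.6
B: 6753·9.3 = 62802.9
C: 3281·7.8 = 25591.8
τ̂ = Σ Nₕx̄ₕ = 202755.3.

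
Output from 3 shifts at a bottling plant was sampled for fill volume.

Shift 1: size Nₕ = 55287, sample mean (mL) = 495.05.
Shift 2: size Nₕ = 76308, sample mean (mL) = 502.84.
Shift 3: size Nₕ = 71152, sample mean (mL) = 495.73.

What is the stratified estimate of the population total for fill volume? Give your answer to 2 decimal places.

1: 55287·495.05 = 27369829.35
2: 76308·502.84 = 38370714.72
3: 71152·495.73 = 35272180.96
τ̂ = Σ Nₕx̄ₕ = 101012725.03.

101012725.03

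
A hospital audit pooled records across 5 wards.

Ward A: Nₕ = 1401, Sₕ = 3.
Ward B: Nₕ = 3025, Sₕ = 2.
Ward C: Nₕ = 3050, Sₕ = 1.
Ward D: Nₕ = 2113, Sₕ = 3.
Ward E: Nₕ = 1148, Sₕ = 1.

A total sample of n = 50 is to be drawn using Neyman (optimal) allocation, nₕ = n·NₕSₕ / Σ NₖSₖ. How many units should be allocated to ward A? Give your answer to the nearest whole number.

10

A: NₕSₕ = 1401·3 = 4203
B: NₕSₕ = 3025·2 = 6050
C: NₕSₕ = 3050·1 = 3050
D: NₕSₕ = 2113·3 = 6339
E: NₕSₕ = 1148·1 = 1148
Σ NₕSₕ = 20790.
n_A = 50·4203/20790 = 10.108... → 10.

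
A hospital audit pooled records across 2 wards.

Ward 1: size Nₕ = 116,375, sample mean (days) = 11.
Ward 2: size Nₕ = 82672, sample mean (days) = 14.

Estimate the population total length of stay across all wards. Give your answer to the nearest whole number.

Estimate total by summing Nₕ·x̄ₕ over strata.
116375·11 + 82672·14 = 1280125 + 1157408 = 2437533.

2437533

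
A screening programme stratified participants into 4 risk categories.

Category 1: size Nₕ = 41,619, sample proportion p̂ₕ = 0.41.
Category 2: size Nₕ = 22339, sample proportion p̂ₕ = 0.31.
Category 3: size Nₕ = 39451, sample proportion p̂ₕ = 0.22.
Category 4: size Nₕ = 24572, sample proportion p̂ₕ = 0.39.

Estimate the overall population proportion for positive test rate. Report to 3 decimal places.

0.330

N = 41619 + 22339 + 39451 + 24572 = 127981.
Overall proportion = Σ (Nₕ/N)·p̂ₕ.
Σ Nₕp̂ₕ = 17063.79 + 6925.09 + 8679.22 + 9583.08 = 42251.18.
42251.18 / 127981 = 0.33014... → 0.330.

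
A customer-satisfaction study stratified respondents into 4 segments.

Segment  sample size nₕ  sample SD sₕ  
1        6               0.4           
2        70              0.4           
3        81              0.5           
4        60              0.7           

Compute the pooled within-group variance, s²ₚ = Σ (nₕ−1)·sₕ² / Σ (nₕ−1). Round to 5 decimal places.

0.28521

1: (6−1)·0.4² = 5·0.16 = 0.8
2: (70−1)·0.4² = 69·0.16 = 11.04
3: (81−1)·0.5² = 80·0.25 = 20
4: (60−1)·0.7² = 59·0.49 = 28.91
Numerator = 60.75; denominator = Σ(nₕ−1) = 213.
s²ₚ = 60.75/213 = 0.2852113... → 0.28521.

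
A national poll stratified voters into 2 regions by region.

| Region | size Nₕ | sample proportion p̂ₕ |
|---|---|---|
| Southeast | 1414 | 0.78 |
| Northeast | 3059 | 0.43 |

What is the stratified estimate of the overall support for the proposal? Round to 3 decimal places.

N = 1414 + 3059 = 4473.
Overall proportion = Σ (Nₕ/N)·p̂ₕ.
Σ Nₕp̂ₕ = 1102.92 + 1315.37 = 2418.29.
2418.29 / 4473 = 0.54064... → 0.541.

0.541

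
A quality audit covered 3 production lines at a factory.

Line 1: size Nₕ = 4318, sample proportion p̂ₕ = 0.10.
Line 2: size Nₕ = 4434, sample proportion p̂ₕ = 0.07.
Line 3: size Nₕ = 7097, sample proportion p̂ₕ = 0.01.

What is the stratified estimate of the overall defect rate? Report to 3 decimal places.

0.051

N = 4318 + 4434 + 7097 = 15849.
Overall proportion = Σ (Nₕ/N)·p̂ₕ.
Σ Nₕp̂ₕ = 431.8 + 310.38 + 70.97 = 813.15.
813.15 / 15849 = 0.05131... → 0.051.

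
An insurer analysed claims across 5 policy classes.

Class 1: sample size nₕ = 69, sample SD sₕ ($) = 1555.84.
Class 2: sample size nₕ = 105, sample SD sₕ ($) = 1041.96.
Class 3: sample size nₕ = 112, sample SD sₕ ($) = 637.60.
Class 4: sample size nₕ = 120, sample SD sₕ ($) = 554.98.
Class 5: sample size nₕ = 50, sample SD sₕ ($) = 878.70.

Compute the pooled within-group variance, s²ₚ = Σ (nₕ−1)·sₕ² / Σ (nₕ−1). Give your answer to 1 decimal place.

1: (69−1)·1555.84² = 68·2420638.1056 = 164603391.1808
2: (105−1)·1041.96² = 104·1085680.6416 = 112910786.7264
3: (112−1)·637.60² = 111·406533.76 = 45125247.36
4: (120−1)·554.98² = 119·308002.8004 = 36652333.2476
5: (50−1)·878.70² = 49·772113.69 = 37833570.81
Numerator = 397125329.3248; denominator = Σ(nₕ−1) = 451.
s²ₚ = 397125329.3248/451 = 880543.967... → 880544.0.

880544.0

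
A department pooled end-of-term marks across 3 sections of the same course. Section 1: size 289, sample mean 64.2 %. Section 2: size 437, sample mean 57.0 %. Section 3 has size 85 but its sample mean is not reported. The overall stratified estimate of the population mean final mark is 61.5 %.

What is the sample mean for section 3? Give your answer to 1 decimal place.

N = 289 + 437 + 85 = 811.
Overall total = μ·N = 61.5·811 = 49876.5.
Subtract the known strata: 289·64.2 + 437·57.0 = 43462.8.
Remaining total for section 3: 49876.5 − 43462.8 = 6413.7.
Divide by its size: 6413.7 / 85 = 75.455... → 75.5.

75.5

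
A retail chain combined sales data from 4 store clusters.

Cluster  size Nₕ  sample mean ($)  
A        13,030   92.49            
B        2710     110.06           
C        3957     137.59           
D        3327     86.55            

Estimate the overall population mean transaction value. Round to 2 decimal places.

N = 13030 + 2710 + 3957 + 3327 = 23024.
Overall mean = Σ (Nₕ/N)·x̄ₕ — weight by population share, not a simple average.
Σ Nₕx̄ₕ = 13030·92.49 + 2710·110.06 + 3957·137.59 + 3327·86.55 = 1205144.7 + 298262.6 + 544443.63 + 287951.85 = 2335802.78.
Divide by N: 2335802.78 / 23024 = 101.4508... → 101.45.

101.45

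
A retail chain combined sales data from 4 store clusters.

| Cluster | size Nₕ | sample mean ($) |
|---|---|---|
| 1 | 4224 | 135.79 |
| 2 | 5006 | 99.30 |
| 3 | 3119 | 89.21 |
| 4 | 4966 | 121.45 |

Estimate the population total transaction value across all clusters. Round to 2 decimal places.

1952039.45

Population total = Σ Nₕ·x̄ₕ (each stratum's size times its mean).
4224·135.79 + 5006·99.30 + 3119·89.21 + 4966·121.45 = 573576.96 + 497095.8 + 278245.99 + 603120.7 = 1952039.45.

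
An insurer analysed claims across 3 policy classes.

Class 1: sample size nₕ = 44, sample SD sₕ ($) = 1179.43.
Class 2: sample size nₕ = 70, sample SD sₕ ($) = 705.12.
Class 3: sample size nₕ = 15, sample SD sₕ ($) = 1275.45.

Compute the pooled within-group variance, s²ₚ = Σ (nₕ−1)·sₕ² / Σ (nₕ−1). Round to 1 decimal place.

Degrees of freedom: 43 + 69 + 14 = 126.
Σ(nₕ−1)sₕ² = 43·1391055.1249 + 69·497194.2144 + 14·1626772.7025 = 116896588.9993.
s²ₚ = 116896588.9993 / 126 = 927750.706... → 927750.7.

927750.7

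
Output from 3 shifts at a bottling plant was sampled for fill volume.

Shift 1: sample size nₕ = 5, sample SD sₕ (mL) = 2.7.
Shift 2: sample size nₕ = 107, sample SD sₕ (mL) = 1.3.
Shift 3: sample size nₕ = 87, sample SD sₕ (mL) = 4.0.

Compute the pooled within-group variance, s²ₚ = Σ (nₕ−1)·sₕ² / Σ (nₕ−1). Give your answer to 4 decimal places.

8.0832

Degrees of freedom: 4 + 106 + 86 = 196.
Σ(nₕ−1)sₕ² = 4·7.29 + 106·1.69 + 86·16 = 1584.3.
s²ₚ = 1584.3 / 196 = 8.083163... → 8.0832.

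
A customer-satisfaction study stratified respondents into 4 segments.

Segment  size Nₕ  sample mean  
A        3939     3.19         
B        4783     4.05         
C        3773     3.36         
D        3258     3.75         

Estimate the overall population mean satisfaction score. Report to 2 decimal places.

3.61

N = 15753; weights Wₕ = Nₕ/N = (0.2500, 0.3036, 0.2395, 0.2068).
x̄_st = Σ Wₕ·x̄ₕ = 0.2500·3.19 + 0.3036·4.05 + 0.2395·3.36 + 0.2068·3.75 ≈ 3.6077...
→ 3.61.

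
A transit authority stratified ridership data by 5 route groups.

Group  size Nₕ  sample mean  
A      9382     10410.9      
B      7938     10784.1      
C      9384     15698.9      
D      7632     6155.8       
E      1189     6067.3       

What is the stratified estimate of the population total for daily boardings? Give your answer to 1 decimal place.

384792812.5

Population total = Σ Nₕ·x̄ₕ (each stratum's size times its mean).
9382·10410.9 + 7938·10784.1 + 9384·15698.9 + 7632·6155.8 + 1189·6067.3 = 97675063.8 + 85604185.8 + 147318477.6 + 46981065.6 + 7214019.7 = 384792812.5.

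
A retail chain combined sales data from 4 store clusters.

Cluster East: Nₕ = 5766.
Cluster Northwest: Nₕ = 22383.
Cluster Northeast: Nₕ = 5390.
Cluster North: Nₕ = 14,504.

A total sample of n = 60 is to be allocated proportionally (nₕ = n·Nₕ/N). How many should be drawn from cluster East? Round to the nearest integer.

Share of cluster East = 5766/48043 = 0.12002.
Allocate 60 × 0.12002 = 7.201... → 7.

7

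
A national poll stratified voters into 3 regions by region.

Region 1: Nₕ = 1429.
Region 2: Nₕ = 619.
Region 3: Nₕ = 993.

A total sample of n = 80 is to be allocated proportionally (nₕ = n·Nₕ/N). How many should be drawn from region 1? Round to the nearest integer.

N = 1429 + 619 + 993 = 3041.
n_1 = 80·1429/3041 = 37.593... → 38.

38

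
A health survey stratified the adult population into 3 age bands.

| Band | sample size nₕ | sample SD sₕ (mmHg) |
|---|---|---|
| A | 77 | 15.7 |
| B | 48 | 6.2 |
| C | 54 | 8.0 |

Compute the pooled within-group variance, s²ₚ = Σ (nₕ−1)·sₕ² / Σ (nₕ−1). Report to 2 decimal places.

A: (77−1)·15.7² = 76·246.49 = 18733.24
B: (48−1)·6.2² = 47·38.44 = 1806.68
C: (54−1)·8.0² = 53·64 = 3392
Numerator = 23931.92; denominator = Σ(nₕ−1) = 176.
s²ₚ = 23931.92/176 = 135.9768... → 135.98.

135.98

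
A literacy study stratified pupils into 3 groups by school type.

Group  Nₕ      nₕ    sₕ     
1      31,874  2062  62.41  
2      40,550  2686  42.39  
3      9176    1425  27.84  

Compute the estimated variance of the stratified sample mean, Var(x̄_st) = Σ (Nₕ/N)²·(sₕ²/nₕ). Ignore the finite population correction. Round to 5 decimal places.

N = 81600. Term for each stratum: Wₕ²sₕ²/nₕ.
Var(x̄_st) = 0.28821231 + 0.16520463 + 0.00687781 = 0.46029475 → 0.46029.

0.46029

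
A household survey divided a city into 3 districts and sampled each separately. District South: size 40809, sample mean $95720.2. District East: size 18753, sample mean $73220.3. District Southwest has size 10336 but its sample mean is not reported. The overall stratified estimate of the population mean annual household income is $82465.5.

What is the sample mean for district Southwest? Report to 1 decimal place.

N = 40809 + 18753 + 10336 = 69898.
Overall total = μ·N = 82465.5·69898 = 5764173519.
Subtract the known strata: 40809·95720.2 + 18753·73220.3 = 5279345927.7.
Remaining total for district Southwest: 5764173519 − 5279345927.7 = 484827591.3.
Divide by its size: 484827591.3 / 10336 = 46906.694... → 46906.7.

46906.7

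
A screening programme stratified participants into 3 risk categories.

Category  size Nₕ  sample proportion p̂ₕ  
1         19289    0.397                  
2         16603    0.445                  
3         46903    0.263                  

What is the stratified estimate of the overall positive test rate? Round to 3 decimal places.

0.331

N = 19289 + 16603 + 46903 = 82795.
Overall proportion = Σ (Nₕ/N)·p̂ₕ.
Σ Nₕp̂ₕ = 7657.733 + 7388.335 + 12335.489 = 27381.557.
27381.557 / 82795 = 0.33072... → 0.331.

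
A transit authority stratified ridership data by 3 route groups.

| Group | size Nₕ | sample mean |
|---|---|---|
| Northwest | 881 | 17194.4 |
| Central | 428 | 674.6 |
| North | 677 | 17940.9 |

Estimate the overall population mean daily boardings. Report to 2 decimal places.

N = 1986; weights Wₕ = Nₕ/N = (0.4436, 0.2155, 0.3409).
x̄_st = Σ Wₕ·x̄ₕ = 0.4436·17194.4 + 0.2155·674.6 + 0.3409·17940.9 ≈ 13888.7132...
→ 13888.71.

13888.71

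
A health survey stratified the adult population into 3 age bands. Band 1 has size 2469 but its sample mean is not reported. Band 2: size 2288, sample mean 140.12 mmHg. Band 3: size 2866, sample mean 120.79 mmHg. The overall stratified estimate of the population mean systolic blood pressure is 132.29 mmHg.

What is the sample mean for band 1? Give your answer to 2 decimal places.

Σ Nₕx̄ₕ = N·μ, so 2469·x̄_1 = 7623·132.29 − (2288·140.12 + 2866·120.79).
= 1008446.67 − 666778.7 = 341667.97.
x̄_1 = 341667.97 / 2469 = 138.3831... → 138.38.

138.38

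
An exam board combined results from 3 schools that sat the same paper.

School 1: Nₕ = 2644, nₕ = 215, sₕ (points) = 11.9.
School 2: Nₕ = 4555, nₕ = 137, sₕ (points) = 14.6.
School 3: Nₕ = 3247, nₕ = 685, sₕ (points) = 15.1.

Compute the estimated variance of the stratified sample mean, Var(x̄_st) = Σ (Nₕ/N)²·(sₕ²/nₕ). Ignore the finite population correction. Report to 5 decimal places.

N = 10446; Wₕ = Nₕ/N.
school 1: (2644/10446)²·11.9²/215 = 0.04219668
school 2: (4555/10446)²·14.6²/137 = 0.29584339
school 3: (3247/10446)²·15.1²/685 = 0.03216088
Sum = 0.37020094 → 0.37020.

0.37020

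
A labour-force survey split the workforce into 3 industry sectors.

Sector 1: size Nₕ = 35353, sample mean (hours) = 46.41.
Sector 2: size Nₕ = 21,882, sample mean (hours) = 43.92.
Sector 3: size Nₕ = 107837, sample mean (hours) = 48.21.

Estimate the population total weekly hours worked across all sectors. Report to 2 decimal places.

7800611.94

1: 35353·46.41 = 1640732.73
2: 21882·43.92 = 961057.44
3: 107837·48.21 = 5198821.77
τ̂ = Σ Nₕx̄ₕ = 7800611.94.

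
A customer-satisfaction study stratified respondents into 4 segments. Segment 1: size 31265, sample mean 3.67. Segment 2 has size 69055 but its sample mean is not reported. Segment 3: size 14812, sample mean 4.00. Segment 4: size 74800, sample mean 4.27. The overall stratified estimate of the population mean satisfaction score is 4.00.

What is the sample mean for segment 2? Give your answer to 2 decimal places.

3.86

Σ Nₕx̄ₕ = N·μ, so 69055·x̄_2 = 189932·4.00 − (31265·3.67 + 14812·4.00 + 74800·4.27).
= 759728 − 493386.55 = 266341.45.
x̄_2 = 266341.45 / 69055 = 3.8569... → 3.86.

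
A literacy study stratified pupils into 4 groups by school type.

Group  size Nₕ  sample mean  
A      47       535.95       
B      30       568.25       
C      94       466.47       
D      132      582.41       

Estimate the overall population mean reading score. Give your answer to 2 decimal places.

537.83

x̄_st = (Σ Nₕx̄ₕ) / (Σ Nₕ) = (47·535.95 + 30·568.25 + 94·466.47 + 132·582.41) / 303
= 162963.45 / 303 = 537.8332... → 537.83.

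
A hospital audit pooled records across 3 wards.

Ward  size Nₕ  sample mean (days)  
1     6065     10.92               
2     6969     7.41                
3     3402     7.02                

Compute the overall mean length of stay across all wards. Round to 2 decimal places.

8.62

N = 16436; weights Wₕ = Nₕ/N = (0.3690, 0.4240, 0.2070).
x̄_st = Σ Wₕ·x̄ₕ = 0.3690·10.92 + 0.4240·7.41 + 0.2070·7.02 ≈ 8.6245...
→ 8.62.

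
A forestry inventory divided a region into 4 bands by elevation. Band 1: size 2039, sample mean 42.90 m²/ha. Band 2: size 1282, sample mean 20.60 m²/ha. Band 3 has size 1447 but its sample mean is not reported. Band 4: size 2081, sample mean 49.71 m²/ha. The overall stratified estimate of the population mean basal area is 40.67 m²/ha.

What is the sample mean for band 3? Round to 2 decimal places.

42.31

N = 2039 + 1282 + 1447 + 2081 = 6849.
Overall total = μ·N = 40.67·6849 = 278548.83.
Subtract the known strata: 2039·42.90 + 1282·20.60 + 2081·49.71 = 217328.81.
Remaining total for band 3: 278548.83 − 217328.81 = 61220.02.
Divide by its size: 61220.02 / 1447 = 42.3082... → 42.31.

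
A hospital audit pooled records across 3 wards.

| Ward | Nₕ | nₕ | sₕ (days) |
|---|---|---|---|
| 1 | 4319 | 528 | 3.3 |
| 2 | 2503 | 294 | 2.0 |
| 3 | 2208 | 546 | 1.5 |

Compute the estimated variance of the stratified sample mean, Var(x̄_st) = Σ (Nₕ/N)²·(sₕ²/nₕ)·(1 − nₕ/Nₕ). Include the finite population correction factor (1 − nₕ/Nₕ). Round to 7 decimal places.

N = 9030; Wₕ = Nₕ/N.
ward 1: (4319/9030)²·3.3²/528·(1 − 528/4319) = 0.0041414788
ward 2: (2503/9030)²·2.0²/294·(1 − 294/2503) = 0.0009225581
ward 3: (2208/9030)²·1.5²/546·(1 − 546/2208) = 0.0001854575
Sum = 0.0052494944 → 0.0052495.

0.0052495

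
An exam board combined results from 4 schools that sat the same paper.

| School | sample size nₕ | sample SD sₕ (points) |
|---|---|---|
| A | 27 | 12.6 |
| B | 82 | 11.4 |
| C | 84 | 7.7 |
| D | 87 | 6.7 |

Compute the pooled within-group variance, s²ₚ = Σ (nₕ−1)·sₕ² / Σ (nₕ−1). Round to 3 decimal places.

Degrees of freedom: 26 + 81 + 83 + 86 = 276.
Σ(nₕ−1)sₕ² = 26·158.76 + 81·129.96 + 83·59.29 + 86·44.89 = 23436.13.
s²ₚ = 23436.13 / 276 = 84.91351... → 84.914.

84.914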